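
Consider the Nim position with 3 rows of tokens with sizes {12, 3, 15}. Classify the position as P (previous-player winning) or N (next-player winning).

P-position

Write each in binary and XOR column by column:
  1100  (12)
  0011  (3)
  1111  (15)
  ----
  0000  (0)
The nim-sum is 0, so this is a P-position: the player to move is in a losing position under optimal play.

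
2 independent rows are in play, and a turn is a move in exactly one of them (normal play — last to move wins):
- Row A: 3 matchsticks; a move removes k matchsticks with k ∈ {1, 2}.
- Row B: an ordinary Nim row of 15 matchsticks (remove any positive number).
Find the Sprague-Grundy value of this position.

15

Grundy values for row A (subtraction set {1, 2}):
g(0) = mex{} = 0
g(1) = mex{0} = 1
g(2) = mex{0,1} = 2
g(3) = mex{1,2} = 0
So g(3) = 0.
Row B is a plain Nim row of size 15, so its Grundy value is 15.
By the Sprague-Grundy theorem, the Grundy value of a sum of independent games is the XOR of the component values.
Combined value = 0 XOR 15 = 15.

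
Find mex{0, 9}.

1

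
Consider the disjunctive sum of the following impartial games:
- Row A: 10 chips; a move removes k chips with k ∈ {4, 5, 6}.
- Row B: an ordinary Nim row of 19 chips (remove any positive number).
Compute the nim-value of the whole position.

For row A, compute g(0), g(1), … with moves {4, 5, 6}:
g(0) = mex{} = 0
g(1) = mex{} = 0
g(2) = mex{} = 0
g(3) = mex{} = 0
g(4) = mex{0} = 1
g(5) = mex{0} = 1
g(6) = mex{0} = 1
g(7) = mex{0} = 1
g(8) = mex{0,1} = 2
g(9) = mex{0,1} = 2
g(10) = mex{1} = 0
So g(10) = 0.
Row B is a plain Nim row of size 19, so its Grundy value is 19.
By the Sprague-Grundy theorem, the Grundy value of a sum of independent games is the XOR of the component values.
Combined value = 0 ⊕ 19 = 19.

19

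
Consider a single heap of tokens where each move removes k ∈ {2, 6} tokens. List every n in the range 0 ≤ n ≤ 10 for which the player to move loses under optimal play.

Build the Grundy sequence with g(k) = mex{g(k−s) : s ∈ {2, 6}, s ≤ k}:
k:     0  1  2  3  4  5  6  7  8  9 10
g(k):  0  0  1  1  0  0  1  1  0  0  1
The P-positions (g = 0) in 0..10 are 0, 1, 4, 5, 8, 9.

0, 1, 4, 5, 8, 9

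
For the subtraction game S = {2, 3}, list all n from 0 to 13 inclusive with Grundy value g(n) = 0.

0, 1, 5, 6, 10, 11

Build the Grundy sequence with g(k) = mex{g(k−s) : s ∈ {2, 3}, s ≤ k}:
g(0) = mex{} = 0
g(1) = mex{} = 0
g(2) = mex{0} = 1
g(3) = mex{0} = 1
g(4) = mex{0,1} = 2
g(5) = mex{1} = 0
g(6) = mex{1,2} = 0
g(7) = mex{0,2} = 1
g(8) = mex{0} = 1
g(9) = mex{0,1} = 2
g(10) = mex{1} = 0
g(11) = mex{1,2} = 0
g(12) = mex{0,2} = 1
g(13) = mex{0} = 1
The P-positions (g = 0) in 0..13 are 0, 1, 5, 6, 10, 11.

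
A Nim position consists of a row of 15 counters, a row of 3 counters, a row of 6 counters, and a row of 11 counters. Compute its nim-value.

1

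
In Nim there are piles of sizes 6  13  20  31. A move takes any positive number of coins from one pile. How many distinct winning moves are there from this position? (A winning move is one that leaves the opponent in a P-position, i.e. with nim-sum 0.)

0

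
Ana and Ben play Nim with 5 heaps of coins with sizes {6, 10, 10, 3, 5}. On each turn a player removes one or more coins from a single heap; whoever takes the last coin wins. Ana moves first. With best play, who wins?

Nim-sum: 6 XOR 10 XOR 10 XOR 3 XOR 5 = 0.
The nim-sum is 0, so this is a P-position: the player to move is in a losing position under optimal play; Ana is about to move from it and so loses — Ben wins.

Ben wins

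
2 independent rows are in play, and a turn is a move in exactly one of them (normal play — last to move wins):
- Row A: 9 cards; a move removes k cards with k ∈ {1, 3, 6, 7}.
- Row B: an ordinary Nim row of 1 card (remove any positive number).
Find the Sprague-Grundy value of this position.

2

Build the Grundy sequence for row A with g(k) = mex{g(k−s) : s ∈ {1, 3, 6, 7}, s ≤ k}:
k:     0  1  2  3  4  5  6  7  8  9
g(k):  0  1  0  1  0  1  2  3  2  3
So g(9) = 3.
Row B is a plain Nim row of size 1, so its Grundy value is 1.
By the Sprague-Grundy theorem, the Grundy value of a sum of independent games is the XOR of the component values.
Combined value = 3 XOR 1 = 2.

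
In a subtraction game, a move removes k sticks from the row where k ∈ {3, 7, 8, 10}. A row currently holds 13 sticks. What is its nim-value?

2

Grundy values for subtraction set {3, 7, 8, 10}:
g(0) = mex{} = 0
g(1) = mex{} = 0
g(2) = mex{} = 0
g(3) = mex{0} = 1
g(4) = mex{0} = 1
g(5) = mex{0} = 1
g(6) = mex{1} = 0
g(7) = mex{0,1} = 2
g(8) = mex{0,1} = 2
g(9) = mex{0} = 1
g(10) = mex{0,1,2} = 3
g(11) = mex{0,1,2} = 3
g(12) = mex{0,1} = 2
g(13) = mex{0,1,3} = 2
So g(13) = 2.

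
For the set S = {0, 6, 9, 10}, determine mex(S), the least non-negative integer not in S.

0 is in the set but 1 is not, so the mex is 1.

1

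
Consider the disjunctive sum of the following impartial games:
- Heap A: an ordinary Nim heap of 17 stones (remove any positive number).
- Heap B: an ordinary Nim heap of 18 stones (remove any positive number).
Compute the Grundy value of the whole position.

3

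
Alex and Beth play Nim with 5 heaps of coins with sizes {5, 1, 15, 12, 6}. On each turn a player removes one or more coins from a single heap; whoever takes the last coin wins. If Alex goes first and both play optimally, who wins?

In binary:
  0101  (5)
  0001  (1)
  1111  (15)
  1100  (12)
  0110  (6)
  ----
  0001  (1)
The nim-sum is 1 ≠ 0, so this is an N-position: the player to move can win; Alex has a winning move.

Alex wins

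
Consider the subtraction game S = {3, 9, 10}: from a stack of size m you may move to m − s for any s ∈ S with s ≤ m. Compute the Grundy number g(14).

0

Grundy values for subtraction set {3, 9, 10}:
g(0) = mex{} = 0
g(1) = mex{} = 0
g(2) = mex{} = 0
g(3) = mex{0} = 1
g(4) = mex{0} = 1
g(5) = mex{0} = 1
g(6) = mex{1} = 0
g(7) = mex{1} = 0
g(8) = mex{1} = 0
g(9) = mex{0} = 1
g(10) = mex{0} = 1
g(11) = mex{0} = 1
g(12) = mex{0,1} = 2
g(13) = mex{1} = 0
g(14) = mex{1} = 0
So g(14) = 0.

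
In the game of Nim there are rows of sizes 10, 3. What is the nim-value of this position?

9

Nim-sum: 10 ⊕ 3 = 9.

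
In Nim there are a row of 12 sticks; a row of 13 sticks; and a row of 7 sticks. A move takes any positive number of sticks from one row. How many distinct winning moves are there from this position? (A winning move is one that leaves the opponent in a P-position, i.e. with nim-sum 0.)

Nim-sum: 12 XOR 13 XOR 7 = 6.
The overall nim-sum is X = 6. A row of size p has a winning move iff p XOR X < p (reduce it to p XOR X).
  12: 12 XOR 6 = 10 < 12 — winning move (to 10).
  13: 13 XOR 6 = 11 < 13 — winning move (to 11).
  7: 7 XOR 6 = 1 < 7 — winning move (to 1).
That gives 3 winning moves.

3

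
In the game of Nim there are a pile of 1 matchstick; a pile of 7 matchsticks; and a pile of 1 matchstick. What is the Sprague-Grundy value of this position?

Compute the nim-sum pairwise:
1 ^ 7 = 6
6 ^ 1 = 7

7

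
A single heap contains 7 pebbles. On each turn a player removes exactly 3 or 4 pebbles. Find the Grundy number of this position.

Build the Grundy sequence with g(k) = mex{g(k−s) : s ∈ {3, 4}, s ≤ k}:
k:     0  1  2  3  4  5  6  7
g(k):  0  0  0  1  1  1  2  0
So g(7) = 0.

0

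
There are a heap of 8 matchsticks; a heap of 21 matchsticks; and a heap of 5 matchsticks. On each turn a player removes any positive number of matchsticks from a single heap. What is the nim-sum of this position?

Bitwise XOR of the heap sizes:
  01000  (8)
  10101  (21)
  00101  (5)
  -----
  11000  (24)

24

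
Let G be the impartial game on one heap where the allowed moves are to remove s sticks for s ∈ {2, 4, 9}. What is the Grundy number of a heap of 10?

Build the Grundy sequence with g(k) = mex{g(k−s) : s ∈ {2, 4, 9}, s ≤ k}:
k:     0  1  2  3  4  5  6  7  8  9 10
g(k):  0  0  1  1  2  2  0  0  1  1  2
So g(10) = 2.

2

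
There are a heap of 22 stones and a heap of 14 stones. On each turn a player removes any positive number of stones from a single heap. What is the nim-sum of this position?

24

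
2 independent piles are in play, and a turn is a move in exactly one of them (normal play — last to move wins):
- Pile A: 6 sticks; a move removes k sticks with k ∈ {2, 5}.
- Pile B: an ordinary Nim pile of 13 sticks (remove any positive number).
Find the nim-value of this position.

12

Grundy values for pile A (subtraction set {2, 5}):
g(0) = mex{} = 0
g(1) = mex{} = 0
g(2) = mex{0} = 1
g(3) = mex{0} = 1
g(4) = mex{1} = 0
g(5) = mex{0,1} = 2
g(6) = mex{0} = 1
So g(6) = 1.
Pile B is a plain Nim pile of size 13, so its Grundy value is 13.
The value of a disjunctive sum is the nim-sum of the parts.
Combined value = 1 XOR 13 = 12.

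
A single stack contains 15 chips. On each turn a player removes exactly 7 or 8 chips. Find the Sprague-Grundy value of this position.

Compute g(0), g(1), … for moves {7, 8}:
k:     0  1  2  3  4  5  6  7  8  9 10 11 12 13 14 15
g(k):  0  0  0  0  0  0  0  1  1  1  1  1  1  1  2  0
So g(15) = 0.

0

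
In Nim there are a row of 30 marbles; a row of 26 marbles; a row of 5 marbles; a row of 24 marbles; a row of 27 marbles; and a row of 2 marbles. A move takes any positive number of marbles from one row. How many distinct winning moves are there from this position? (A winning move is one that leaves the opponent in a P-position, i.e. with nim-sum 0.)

Compute the nim-sum pairwise:
30 XOR 26 = 4
4 XOR 5 = 1
1 XOR 24 = 25
25 XOR 27 = 2
2 XOR 2 = 0
The nim-sum is already 0, so every move leaves a nonzero nim-sum — there are no winning moves.

0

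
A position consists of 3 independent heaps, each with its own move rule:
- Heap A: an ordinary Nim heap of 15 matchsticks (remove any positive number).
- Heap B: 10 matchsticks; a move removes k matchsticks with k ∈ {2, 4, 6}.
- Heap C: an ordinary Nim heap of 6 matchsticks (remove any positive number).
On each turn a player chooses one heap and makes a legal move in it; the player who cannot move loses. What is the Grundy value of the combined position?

8

Heap A is a plain Nim heap of size 15, so its Grundy value is 15.
For heap B, compute g(0), g(1), … with moves {2, 4, 6}:
k:     0  1  2  3  4  5  6  7  8  9 10
g(k):  0  0  1  1  2  2  3  3  0  0  1
So g(10) = 1.
Heap C is a plain Nim heap of size 6, so its Grundy value is 6.
By the Sprague-Grundy theorem, the Grundy value of a sum of independent games is the XOR of the component values.
Combined value = 15 ⊕ 1 ⊕ 6 = 8.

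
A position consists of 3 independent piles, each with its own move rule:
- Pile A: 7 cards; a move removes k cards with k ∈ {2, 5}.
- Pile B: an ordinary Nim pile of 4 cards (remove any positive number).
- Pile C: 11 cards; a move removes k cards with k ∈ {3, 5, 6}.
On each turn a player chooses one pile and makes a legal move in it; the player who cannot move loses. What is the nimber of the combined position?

For pile A, compute g(0), g(1), … with moves {2, 5}:
k:     0  1  2  3  4  5  6  7
g(k):  0  0  1  1  0  2  1  0
So g(7) = 0.
Pile B is a plain Nim pile of size 4, so its Grundy value is 4.
Grundy values for pile C (subtraction set {3, 5, 6}):
k:     0  1  2  3  4  5  6  7  8  9 10 11
g(k):  0  0  0  1  1  1  2  2  2  0  0  0
So g(11) = 0.
By the Sprague-Grundy theorem, the Grundy value of a sum of independent games is the XOR of the component values.
Combined value = 0 XOR 4 XOR 0 = 4.

4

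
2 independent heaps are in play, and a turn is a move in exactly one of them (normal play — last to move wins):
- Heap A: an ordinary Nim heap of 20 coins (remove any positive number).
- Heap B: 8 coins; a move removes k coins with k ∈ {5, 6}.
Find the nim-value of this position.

21

Heap A is a plain Nim heap of size 20, so its Grundy value is 20.
Grundy values for heap B (subtraction set {5, 6}):
k:     0  1  2  3  4  5  6  7  8
g(k):  0  0  0  0  0  1  1  1  1
So g(8) = 1.
The value of a disjunctive sum is the nim-sum of the parts.
Combined value = 20 XOR 1 = 21.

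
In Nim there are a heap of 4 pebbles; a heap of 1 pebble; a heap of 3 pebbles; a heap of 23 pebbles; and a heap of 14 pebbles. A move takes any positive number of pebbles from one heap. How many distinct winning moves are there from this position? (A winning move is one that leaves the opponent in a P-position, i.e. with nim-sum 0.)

Nim-sum: 4 XOR 1 XOR 3 XOR 23 XOR 14 = 31.
The overall nim-sum is X = 31. A heap of size p has a winning move iff p XOR X < p (reduce it to p XOR X).
  4: 4 XOR 31 = 27 ≥ 4 — no move.
  1: 1 XOR 31 = 30 ≥ 1 — no move.
  3: 3 XOR 31 = 28 ≥ 3 — no move.
  23: 23 XOR 31 = 8 < 23 — winning move (to 8).
  14: 14 XOR 31 = 17 ≥ 14 — no move.
That gives 1 winning move.

1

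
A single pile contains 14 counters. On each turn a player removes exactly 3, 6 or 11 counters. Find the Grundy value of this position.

0

Build the Grundy sequence with g(k) = mex{g(k−s) : s ∈ {3, 6, 11}, s ≤ k}:
g(0) = mex{} = 0
g(1) = mex{} = 0
g(2) = mex{} = 0
g(3) = mex{0} = 1
g(4) = mex{0} = 1
g(5) = mex{0} = 1
g(6) = mex{0,1} = 2
g(7) = mex{0,1} = 2
g(8) = mex{0,1} = 2
g(9) = mex{1,2} = 0
g(10) = mex{1,2} = 0
g(11) = mex{0,1,2} = 3
g(12) = mex{0,2} = 1
g(13) = mex{0,2} = 1
g(14) = mex{1,2,3} = 0
So g(14) = 0.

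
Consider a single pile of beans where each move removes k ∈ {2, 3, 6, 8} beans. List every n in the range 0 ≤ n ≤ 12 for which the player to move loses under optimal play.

0, 1, 5, 10

Grundy values for subtraction set {2, 3, 6, 8}:
g(0) = mex{} = 0
g(1) = mex{} = 0
g(2) = mex{0} = 1
g(3) = mex{0} = 1
g(4) = mex{0,1} = 2
g(5) = mex{1} = 0
g(6) = mex{0,1,2} = 3
g(7) = mex{0,2} = 1
g(8) = mex{0,1,3} = 2
g(9) = mex{0,1,3} = 2
g(10) = mex{1,2} = 0
g(11) = mex{0,1,2} = 3
g(12) = mex{0,2,3} = 1
The P-positions (g = 0) in 0..12 are 0, 1, 5, 10.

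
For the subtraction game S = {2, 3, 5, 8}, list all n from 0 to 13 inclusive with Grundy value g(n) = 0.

0, 1, 7, 11

Compute g(0), g(1), … for moves {2, 3, 5, 8}:
g(0) = mex{} = 0
g(1) = mex{} = 0
g(2) = mex{0} = 1
g(3) = mex{0} = 1
g(4) = mex{0,1} = 2
g(5) = mex{0,1} = 2
g(6) = mex{0,1,2} = 3
g(7) = mex{1,2} = 0
g(8) = mex{0,1,2,3} = 4
g(9) = mex{0,2,3} = 1
g(10) = mex{0,1,2,4} = 3
g(11) = mex{1,3,4} = 0
g(12) = mex{0,1,2,3} = 4
g(13) = mex{0,2,3,4} = 1
The P-positions (g = 0) in 0..13 are 0, 1, 7, 11.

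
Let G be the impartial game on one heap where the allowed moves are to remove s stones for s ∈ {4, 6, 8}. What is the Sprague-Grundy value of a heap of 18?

1

Grundy values for subtraction set {4, 6, 8}:
k:     0  1  2  3  4  5  6  7  8  9 10 11 12 13 14 15 16 17 18
g(k):  0  0  0  0  1  1  1  1  2  2  2  2  0  0  0  0  1  1  1
So g(18) = 1.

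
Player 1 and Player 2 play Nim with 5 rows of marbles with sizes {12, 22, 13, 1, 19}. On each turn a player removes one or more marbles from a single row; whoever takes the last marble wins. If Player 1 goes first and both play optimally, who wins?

Player 1 wins

Write each in binary and XOR column by column:
  01100  (12)
  10110  (22)
  01101  (13)
  00001  (1)
  10011  (19)
  -----
  00101  (5)
The nim-sum is 5 ≠ 0, so this is an N-position: the player to move can win; Player 1 has a winning move.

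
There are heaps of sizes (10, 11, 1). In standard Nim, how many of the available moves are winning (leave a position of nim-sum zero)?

0

Write each in binary and XOR column by column:
  1010  (10)
  1011  (11)
  0001  (1)
  ----
  0000  (0)
The nim-sum is already 0, so every move leaves a nonzero nim-sum — there are no winning moves.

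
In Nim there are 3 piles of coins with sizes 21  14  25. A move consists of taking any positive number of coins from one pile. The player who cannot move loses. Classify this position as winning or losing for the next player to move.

Winning position

Nim-sum: 21 XOR 14 XOR 25 = 2.
The nim-sum is 2 ≠ 0, so this is an N-position: the player to move can win.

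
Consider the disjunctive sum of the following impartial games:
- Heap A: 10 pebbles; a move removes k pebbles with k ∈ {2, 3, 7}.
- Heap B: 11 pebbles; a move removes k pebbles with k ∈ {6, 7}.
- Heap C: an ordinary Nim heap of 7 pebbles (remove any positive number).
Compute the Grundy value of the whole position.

For heap A, compute g(0), g(1), … with moves {2, 3, 7}:
k:     0  1  2  3  4  5  6  7  8  9 10
g(k):  0  0  1  1  2  0  0  1  1  2  0
So g(10) = 0.
Grundy values for heap B (subtraction set {6, 7}):
k:     0  1  2  3  4  5  6  7  8  9 10 11
g(k):  0  0  0  0  0  0  1  1  1  1  1  1
So g(11) = 1.
Heap C is a plain Nim heap of size 7, so its Grundy value is 7.
By the Sprague-Grundy theorem, the Grundy value of a sum of independent games is the XOR of the component values.
Combined value = 0 XOR 1 XOR 7 = 6.

6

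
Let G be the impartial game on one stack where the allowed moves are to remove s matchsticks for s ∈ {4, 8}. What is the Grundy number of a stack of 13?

0

Compute g(0), g(1), … for moves {4, 8}:
k:     0  1  2  3  4  5  6  7  8  9 10 11 12 13
g(k):  0  0  0  0  1  1  1  1  2  2  2  2  0  0
So g(13) = 0.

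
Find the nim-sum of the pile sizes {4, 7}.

3

Compute the nim-sum pairwise:
4 ^ 7 = 3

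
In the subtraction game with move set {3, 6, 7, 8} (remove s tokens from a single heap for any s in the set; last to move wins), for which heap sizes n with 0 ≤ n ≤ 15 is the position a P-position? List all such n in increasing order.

Grundy values for subtraction set {3, 6, 7, 8}:
k:     0  1  2  3  4  5  6  7  8  9 10 11 12 13 14 15
g(k):  0  0  0  1  1  1  2  2  2  3  3  0  0  0  1  1
The P-positions (g = 0) in 0..15 are 0, 1, 2, 11, 12, 13.

0, 1, 2, 11, 12, 13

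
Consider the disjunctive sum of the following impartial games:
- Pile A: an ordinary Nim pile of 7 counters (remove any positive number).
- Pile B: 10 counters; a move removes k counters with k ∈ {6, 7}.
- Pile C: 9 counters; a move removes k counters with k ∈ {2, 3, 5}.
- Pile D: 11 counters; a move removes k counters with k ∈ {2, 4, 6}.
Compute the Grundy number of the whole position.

Pile A is a plain Nim pile of size 7, so its Grundy value is 7.
For pile B, compute g(0), g(1), … with moves {6, 7}:
g(0) = mex{} = 0
g(1) = mex{} = 0
g(2) = mex{} = 0
g(3) = mex{} = 0
g(4) = mex{} = 0
g(5) = mex{} = 0
g(6) = mex{0} = 1
g(7) = mex{0} = 1
g(8) = mex{0} = 1
g(9) = mex{0} = 1
g(10) = mex{0} = 1
So g(10) = 1.
Grundy values for pile C (subtraction set {2, 3, 5}):
k:     0  1  2  3  4  5  6  7  8  9
g(k):  0  0  1  1  2  2  3  0  0  1
So g(9) = 1.
Build the Grundy sequence for pile D with g(k) = mex{g(k−s) : s ∈ {2, 4, 6}, s ≤ k}:
g(0) = mex{} = 0
g(1) = mex{} = 0
g(2) = mex{0} = 1
g(3) = mex{0} = 1
g(4) = mex{0,1} = 2
g(5) = mex{0,1} = 2
g(6) = mex{0,1,2} = 3
g(7) = mex{0,1,2} = 3
g(8) = mex{1,2,3} = 0
g(9) = mex{1,2,3} = 0
g(10) = mex{0,2,3} = 1
g(11) = mex{0,2,3} = 1
So g(11) = 1.
By the Sprague-Grundy theorem, the Grundy value of a sum of independent games is the XOR of the component values.
Combined value = 7 XOR 1 XOR 1 XOR 1 = 6.

6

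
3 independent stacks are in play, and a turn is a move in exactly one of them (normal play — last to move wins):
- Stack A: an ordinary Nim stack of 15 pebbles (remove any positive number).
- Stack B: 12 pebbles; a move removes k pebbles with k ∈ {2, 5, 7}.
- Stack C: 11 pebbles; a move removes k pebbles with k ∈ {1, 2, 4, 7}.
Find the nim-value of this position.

Stack A is a plain Nim stack of size 15, so its Grundy value is 15.
Grundy values for stack B (subtraction set {2, 5, 7}):
g(0) = mex{} = 0
g(1) = mex{} = 0
g(2) = mex{0} = 1
g(3) = mex{0} = 1
g(4) = mex{1} = 0
g(5) = mex{0,1} = 2
g(6) = mex{0} = 1
g(7) = mex{0,1,2} = 3
g(8) = mex{0,1} = 2
g(9) = mex{0,1,3} = 2
g(10) = mex{1,2} = 0
g(11) = mex{0,1,2} = 3
g(12) = mex{0,2,3} = 1
So g(12) = 1.
For stack C, compute g(0), g(1), … with moves {1, 2, 4, 7}:
g(0) = mex{} = 0
g(1) = mex{0} = 1
g(2) = mex{0,1} = 2
g(3) = mex{1,2} = 0
g(4) = mex{0,2} = 1
g(5) = mex{0,1} = 2
g(6) = mex{1,2} = 0
g(7) = mex{0,2} = 1
g(8) = mex{0,1} = 2
g(9) = mex{1,2} = 0
g(10) = mex{0,2} = 1
g(11) = mex{0,1} = 2
So g(11) = 2.
By the Sprague-Grundy theorem, the Grundy value of a sum of independent games is the XOR of the component values.
Combined value = 15 ⊕ 1 ⊕ 2 = 12.

12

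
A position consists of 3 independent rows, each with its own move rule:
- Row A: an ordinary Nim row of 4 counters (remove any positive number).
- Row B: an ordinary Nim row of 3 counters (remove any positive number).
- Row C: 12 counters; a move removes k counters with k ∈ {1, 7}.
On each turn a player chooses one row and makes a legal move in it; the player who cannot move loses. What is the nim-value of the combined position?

7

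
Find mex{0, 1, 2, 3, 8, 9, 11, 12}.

The values 0, 1, 2, 3 are all present; 4 is the first non-negative integer missing from the set.

4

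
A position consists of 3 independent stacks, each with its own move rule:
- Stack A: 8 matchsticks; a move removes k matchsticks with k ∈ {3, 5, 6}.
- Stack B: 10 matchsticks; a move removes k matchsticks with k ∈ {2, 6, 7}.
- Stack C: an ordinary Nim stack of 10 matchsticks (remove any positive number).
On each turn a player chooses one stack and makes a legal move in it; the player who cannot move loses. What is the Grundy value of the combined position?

11

For stack A, compute g(0), g(1), … with moves {3, 5, 6}:
g(0) = mex{} = 0
g(1) = mex{} = 0
g(2) = mex{} = 0
g(3) = mex{0} = 1
g(4) = mex{0} = 1
g(5) = mex{0} = 1
g(6) = mex{0,1} = 2
g(7) = mex{0,1} = 2
g(8) = mex{0,1} = 2
So g(8) = 2.
Build the Grundy sequence for stack B with g(k) = mex{g(k−s) : s ∈ {2, 6, 7}, s ≤ k}:
g(0) = mex{} = 0
g(1) = mex{} = 0
g(2) = mex{0} = 1
g(3) = mex{0} = 1
g(4) = mex{1} = 0
g(5) = mex{1} = 0
g(6) = mex{0} = 1
g(7) = mex{0} = 1
g(8) = mex{0,1} = 2
g(9) = mex{1} = 0
g(10) = mex{0,1,2} = 3
So g(10) = 3.
Stack C is a plain Nim stack of size 10, so its Grundy value is 10.
By the Sprague-Grundy theorem, the Grundy value of a sum of independent games is the XOR of the component values.
Combined value = 2 XOR 3 XOR 10 = 11.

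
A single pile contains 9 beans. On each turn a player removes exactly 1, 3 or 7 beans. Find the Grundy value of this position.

1

Grundy values for subtraction set {1, 3, 7}:
k:     0  1  2  3  4  5  6  7  8  9
g(k):  0  1  0  1  0  1  0  1  0  1
So g(9) = 1.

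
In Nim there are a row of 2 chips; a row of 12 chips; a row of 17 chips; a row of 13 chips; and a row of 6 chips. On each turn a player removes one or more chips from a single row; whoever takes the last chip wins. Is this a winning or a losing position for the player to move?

Winning position

Nim-sum: 2 ⊕ 12 ⊕ 17 ⊕ 13 ⊕ 6 = 20.
The nim-sum is 20 ≠ 0, so this is an N-position: the player to move can win.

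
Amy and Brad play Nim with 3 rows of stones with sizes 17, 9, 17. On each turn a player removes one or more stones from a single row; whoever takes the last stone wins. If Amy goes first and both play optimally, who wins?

Compute the nim-sum pairwise:
17 ⊕ 9 = 24
24 ⊕ 17 = 9
The nim-sum is 9 ≠ 0, so this is an N-position: the player to move can win; Amy has a winning move.

Amy wins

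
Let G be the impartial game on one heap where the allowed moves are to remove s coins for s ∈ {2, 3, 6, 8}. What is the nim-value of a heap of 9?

Compute g(0), g(1), … for moves {2, 3, 6, 8}:
k:     0  1  2  3  4  5  6  7  8  9
g(k):  0  0  1  1  2  0  3  1  2  2
So g(9) = 2.

2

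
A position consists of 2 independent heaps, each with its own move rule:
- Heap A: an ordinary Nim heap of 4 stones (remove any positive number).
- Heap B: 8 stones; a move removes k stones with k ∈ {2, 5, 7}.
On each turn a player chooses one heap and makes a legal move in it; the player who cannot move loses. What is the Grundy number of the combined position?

6

Heap A is a plain Nim heap of size 4, so its Grundy value is 4.
Build the Grundy sequence for heap B with g(k) = mex{g(k−s) : s ∈ {2, 5, 7}, s ≤ k}:
g(0) = mex{} = 0
g(1) = mex{} = 0
g(2) = mex{0} = 1
g(3) = mex{0} = 1
g(4) = mex{1} = 0
g(5) = mex{0,1} = 2
g(6) = mex{0} = 1
g(7) = mex{0,1,2} = 3
g(8) = mex{0,1} = 2
So g(8) = 2.
The value of a disjunctive sum is the nim-sum of the parts.
Combined value = 4 ⊕ 2 = 6.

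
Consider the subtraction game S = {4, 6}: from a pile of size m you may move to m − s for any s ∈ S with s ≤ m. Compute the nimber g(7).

1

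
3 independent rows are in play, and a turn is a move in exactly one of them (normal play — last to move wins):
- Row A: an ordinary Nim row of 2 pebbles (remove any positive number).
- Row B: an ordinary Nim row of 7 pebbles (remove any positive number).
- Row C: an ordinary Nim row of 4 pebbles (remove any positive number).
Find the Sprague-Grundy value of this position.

Row A is a plain Nim row of size 2, so its Grundy value is 2.
Row B is a plain Nim row of size 7, so its Grundy value is 7.
Row C is a plain Nim row of size 4, so its Grundy value is 4.
The value of a disjunctive sum is the nim-sum of the parts.
Combined value = 2 ⊕ 7 ⊕ 4 = 1.

1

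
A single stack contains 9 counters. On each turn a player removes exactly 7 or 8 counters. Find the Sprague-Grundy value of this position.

1

Grundy values for subtraction set {7, 8}:
g(0) = mex{} = 0
g(1) = mex{} = 0
g(2) = mex{} = 0
g(3) = mex{} = 0
g(4) = mex{} = 0
g(5) = mex{} = 0
g(6) = mex{} = 0
g(7) = mex{0} = 1
g(8) = mex{0} = 1
g(9) = mex{0} = 1
So g(9) = 1.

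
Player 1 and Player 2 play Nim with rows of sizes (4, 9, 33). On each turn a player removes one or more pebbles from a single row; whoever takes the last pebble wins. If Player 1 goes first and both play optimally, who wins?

Nim-sum: 4 ⊕ 9 ⊕ 33 = 44.
The nim-sum is 44 ≠ 0, so this is an N-position: the player to move can win; Player 1 has a winning move.

Player 1 wins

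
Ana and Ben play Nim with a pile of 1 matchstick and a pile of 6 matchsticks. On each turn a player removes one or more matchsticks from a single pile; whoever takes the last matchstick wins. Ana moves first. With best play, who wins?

Ana wins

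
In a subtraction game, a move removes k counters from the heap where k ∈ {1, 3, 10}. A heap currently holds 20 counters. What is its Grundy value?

1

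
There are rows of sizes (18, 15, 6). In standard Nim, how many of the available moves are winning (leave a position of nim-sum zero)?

1

Compute the nim-sum pairwise:
18 ⊕ 15 = 29
29 ⊕ 6 = 27
The overall nim-sum is X = 27. A row of size p has a winning move iff p XOR X < p (reduce it to p XOR X).
  18: 18 XOR 27 = 9 < 18 — winning move (to 9).
  15: 15 XOR 27 = 20 ≥ 15 — no move.
  6: 6 XOR 27 = 29 ≥ 6 — no move.
That gives 1 winning move.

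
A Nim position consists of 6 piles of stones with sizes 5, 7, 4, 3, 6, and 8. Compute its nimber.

11

Compute the nim-sum pairwise:
5 XOR 7 = 2
2 XOR 4 = 6
6 XOR 3 = 5
5 XOR 6 = 3
3 XOR 8 = 11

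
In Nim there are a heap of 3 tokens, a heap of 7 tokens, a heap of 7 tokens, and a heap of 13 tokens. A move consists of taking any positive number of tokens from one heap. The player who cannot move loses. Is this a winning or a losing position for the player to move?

Winning position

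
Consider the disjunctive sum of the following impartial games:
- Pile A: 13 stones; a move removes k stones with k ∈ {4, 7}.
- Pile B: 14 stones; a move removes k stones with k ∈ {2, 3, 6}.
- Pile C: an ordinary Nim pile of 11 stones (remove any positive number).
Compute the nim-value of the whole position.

11

Grundy values for pile A (subtraction set {4, 7}):
k:     0  1  2  3  4  5  6  7  8  9 10 11 12 13
g(k):  0  0  0  0  1  1  1  1  2  2  2  0  0  0
So g(13) = 0.
Build the Grundy sequence for pile B with g(k) = mex{g(k−s) : s ∈ {2, 3, 6}, s ≤ k}:
g(0) = mex{} = 0
g(1) = mex{} = 0
g(2) = mex{0} = 1
g(3) = mex{0} = 1
g(4) = mex{0,1} = 2
g(5) = mex{1} = 0
g(6) = mex{0,1,2} = 3
g(7) = mex{0,2} = 1
g(8) = mex{0,1,3} = 2
g(9) = mex{1,3} = 0
g(10) = mex{1,2} = 0
g(11) = mex{0,2} = 1
g(12) = mex{0,3} = 1
g(13) = mex{0,1} = 2
g(14) = mex{1,2} = 0
So g(14) = 0.
Pile C is a plain Nim pile of size 11, so its Grundy value is 11.
The value of a disjunctive sum is the nim-sum of the parts.
Combined value = 0 ⊕ 0 ⊕ 11 = 11.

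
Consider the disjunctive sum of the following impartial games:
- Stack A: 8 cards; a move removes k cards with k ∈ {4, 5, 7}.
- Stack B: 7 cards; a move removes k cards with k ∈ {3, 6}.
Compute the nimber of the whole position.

0

Build the Grundy sequence for stack A with g(k) = mex{g(k−s) : s ∈ {4, 5, 7}, s ≤ k}:
g(0) = mex{} = 0
g(1) = mex{} = 0
g(2) = mex{} = 0
g(3) = mex{} = 0
g(4) = mex{0} = 1
g(5) = mex{0} = 1
g(6) = mex{0} = 1
g(7) = mex{0} = 1
g(8) = mex{0,1} = 2
So g(8) = 2.
Grundy values for stack B (subtraction set {3, 6}):
k:     0  1  2  3  4  5  6  7
g(k):  0  0  0  1  1  1  2  2
So g(7) = 2.
By the Sprague-Grundy theorem, the Grundy value of a sum of independent games is the XOR of the component values.
Combined value = 2 ⊕ 2 = 0.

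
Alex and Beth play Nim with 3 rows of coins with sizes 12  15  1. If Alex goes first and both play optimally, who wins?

Alex wins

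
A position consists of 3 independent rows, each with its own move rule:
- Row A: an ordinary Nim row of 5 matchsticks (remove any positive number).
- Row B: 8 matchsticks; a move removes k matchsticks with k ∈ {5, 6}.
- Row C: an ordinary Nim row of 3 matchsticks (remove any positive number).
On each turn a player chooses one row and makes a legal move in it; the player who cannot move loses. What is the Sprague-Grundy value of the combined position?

7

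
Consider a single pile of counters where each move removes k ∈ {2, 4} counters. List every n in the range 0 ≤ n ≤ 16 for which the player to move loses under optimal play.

Build the Grundy sequence with g(k) = mex{g(k−s) : s ∈ {2, 4}, s ≤ k}:
k:     0  1  2  3  4  5  6  7  8  9 10 11 12 13 14 15 16
g(k):  0  0  1  1  2  2  0  0  1  1  2  2  0  0  1  1  2
The P-positions (g = 0) in 0..16 are 0, 1, 6, 7, 12, 13.

0, 1, 6, 7, 12, 13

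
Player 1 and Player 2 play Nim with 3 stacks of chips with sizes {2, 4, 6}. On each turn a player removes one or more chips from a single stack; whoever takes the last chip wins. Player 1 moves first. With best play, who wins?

Player 2 wins

Compute the nim-sum pairwise:
2 XOR 4 = 6
6 XOR 6 = 0
The nim-sum is 0, so this is a P-position: the player to move is in a losing position under optimal play; Player 1 is about to move from it and so loses — Player 2 wins.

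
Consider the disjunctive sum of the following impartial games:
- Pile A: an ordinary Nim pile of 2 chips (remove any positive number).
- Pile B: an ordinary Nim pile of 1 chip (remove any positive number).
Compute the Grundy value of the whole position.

Pile A is a plain Nim pile of size 2, so its Grundy value is 2.
Pile B is a plain Nim pile of size 1, so its Grundy value is 1.
By the Sprague-Grundy theorem, the Grundy value of a sum of independent games is the XOR of the component values.
Combined value = 2 XOR 1 = 3.

3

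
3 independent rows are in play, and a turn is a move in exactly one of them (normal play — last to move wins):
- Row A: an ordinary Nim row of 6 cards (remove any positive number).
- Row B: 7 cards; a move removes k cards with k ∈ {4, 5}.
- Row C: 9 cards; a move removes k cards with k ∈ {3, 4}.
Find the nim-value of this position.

Row A is a plain Nim row of size 6, so its Grundy value is 6.
For row B, compute g(0), g(1), … with moves {4, 5}:
k:     0  1  2  3  4  5  6  7
g(k):  0  0  0  0  1  1  1  1
So g(7) = 1.
For row C, compute g(0), g(1), … with moves {3, 4}:
g(0) = mex{} = 0
g(1) = mex{} = 0
g(2) = mex{} = 0
g(3) = mex{0} = 1
g(4) = mex{0} = 1
g(5) = mex{0} = 1
g(6) = mex{0,1} = 2
g(7) = mex{1} = 0
g(8) = mex{1} = 0
g(9) = mex{1,2} = 0
So g(9) = 0.
By the Sprague-Grundy theorem, the Grundy value of a sum of independent games is the XOR of the component values.
Combined value = 6 ⊕ 1 ⊕ 0 = 7.

7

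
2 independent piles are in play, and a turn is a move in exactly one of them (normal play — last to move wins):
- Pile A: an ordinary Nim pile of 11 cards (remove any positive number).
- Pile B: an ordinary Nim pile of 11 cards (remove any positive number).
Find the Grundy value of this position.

0

Pile A is a plain Nim pile of size 11, so its Grundy value is 11.
Pile B is a plain Nim pile of size 11, so its Grundy value is 11.
The value of a disjunctive sum is the nim-sum of the parts.
Combined value = 11 ⊕ 11 = 0.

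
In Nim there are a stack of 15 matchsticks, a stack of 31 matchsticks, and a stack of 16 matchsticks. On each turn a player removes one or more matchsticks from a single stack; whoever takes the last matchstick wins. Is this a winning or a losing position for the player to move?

Losing position

Write each in binary and XOR column by column:
  01111  (15)
  11111  (31)
  10000  (16)
  -----
  00000  (0)
The nim-sum is 0, so this is a P-position: the player to move is in a losing position under optimal play.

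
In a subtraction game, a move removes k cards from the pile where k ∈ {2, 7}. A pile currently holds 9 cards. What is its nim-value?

0

Compute g(0), g(1), … for moves {2, 7}:
k:     0  1  2  3  4  5  6  7  8  9
g(k):  0  0  1  1  0  0  1  1  2  0
So g(9) = 0.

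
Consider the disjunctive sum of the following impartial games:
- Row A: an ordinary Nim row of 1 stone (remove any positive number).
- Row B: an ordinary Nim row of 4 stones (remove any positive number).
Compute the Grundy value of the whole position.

5

Row A is a plain Nim row of size 1, so its Grundy value is 1.
Row B is a plain Nim row of size 4, so its Grundy value is 4.
By the Sprague-Grundy theorem, the Grundy value of a sum of independent games is the XOR of the component values.
Combined value = 1 ⊕ 4 = 5.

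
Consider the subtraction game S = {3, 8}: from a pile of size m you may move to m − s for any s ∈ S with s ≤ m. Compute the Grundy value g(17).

Grundy values for subtraction set {3, 8}:
k:     0  1  2  3  4  5  6  7  8  9 10 11 12 13 14 15 16 17
g(k):  0  0  0  1  1  1  0  0  2  1  1  0  0  0  1  1  1  0
So g(17) = 0.

0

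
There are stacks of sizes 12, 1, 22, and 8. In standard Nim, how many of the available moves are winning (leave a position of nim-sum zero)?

1

Nim-sum: 12 ^ 1 ^ 22 ^ 8 = 19.
The overall nim-sum is X = 19. A stack of size p has a winning move iff p XOR X < p (reduce it to p XOR X).
  12: 12 XOR 19 = 31 ≥ 12 — no move.
  1: 1 XOR 19 = 18 ≥ 1 — no move.
  22: 22 XOR 19 = 5 < 22 — winning move (to 5).
  8: 8 XOR 19 = 27 ≥ 8 — no move.
That gives 1 winning move.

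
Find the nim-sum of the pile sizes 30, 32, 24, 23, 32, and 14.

31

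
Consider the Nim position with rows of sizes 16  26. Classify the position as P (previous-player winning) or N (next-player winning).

In binary:
  10000  (16)
  11010  (26)
  -----
  01010  (10)
The nim-sum is 10 ≠ 0, so this is an N-position: the player to move can win.

N-position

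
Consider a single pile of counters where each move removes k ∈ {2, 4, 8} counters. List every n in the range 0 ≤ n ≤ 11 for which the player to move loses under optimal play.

0, 1, 6, 7

Grundy values for subtraction set {2, 4, 8}:
g(0) = mex{} = 0
g(1) = mex{} = 0
g(2) = mex{0} = 1
g(3) = mex{0} = 1
g(4) = mex{0,1} = 2
g(5) = mex{0,1} = 2
g(6) = mex{1,2} = 0
g(7) = mex{1,2} = 0
g(8) = mex{0,2} = 1
g(9) = mex{0,2} = 1
g(10) = mex{0,1} = 2
g(11) = mex{0,1} = 2
The P-positions (g = 0) in 0..11 are 0, 1, 6, 7.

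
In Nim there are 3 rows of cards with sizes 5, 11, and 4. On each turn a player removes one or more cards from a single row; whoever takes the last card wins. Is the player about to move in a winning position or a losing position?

Winning position

Nim-sum: 5 ⊕ 11 ⊕ 4 = 10.
The nim-sum is 10 ≠ 0, so this is an N-position: the player to move can win.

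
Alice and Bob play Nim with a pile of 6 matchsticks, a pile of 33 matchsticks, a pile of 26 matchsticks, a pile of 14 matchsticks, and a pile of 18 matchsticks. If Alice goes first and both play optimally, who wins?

Alice wins

Compute the nim-sum pairwise:
6 ⊕ 33 = 39
39 ⊕ 26 = 61
61 ⊕ 14 = 51
51 ⊕ 18 = 33
The nim-sum is 33 ≠ 0, so this is an N-position: the player to move can win; Alice has a winning move.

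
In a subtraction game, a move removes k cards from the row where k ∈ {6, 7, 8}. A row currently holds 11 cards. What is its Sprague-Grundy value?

1

Build the Grundy sequence with g(k) = mex{g(k−s) : s ∈ {6, 7, 8}, s ≤ k}:
g(0) = mex{} = 0
g(1) = mex{} = 0
g(2) = mex{} = 0
g(3) = mex{} = 0
g(4) = mex{} = 0
g(5) = mex{} = 0
g(6) = mex{0} = 1
g(7) = mex{0} = 1
g(8) = mex{0} = 1
g(9) = mex{0} = 1
g(10) = mex{0} = 1
g(11) = mex{0} = 1
So g(11) = 1.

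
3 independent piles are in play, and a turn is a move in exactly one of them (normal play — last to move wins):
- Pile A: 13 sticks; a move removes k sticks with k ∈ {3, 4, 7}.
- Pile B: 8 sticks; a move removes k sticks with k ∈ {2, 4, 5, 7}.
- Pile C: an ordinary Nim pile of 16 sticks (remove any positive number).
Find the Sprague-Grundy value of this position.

For pile A, compute g(0), g(1), … with moves {3, 4, 7}:
g(0) = mex{} = 0
g(1) = mex{} = 0
g(2) = mex{} = 0
g(3) = mex{0} = 1
g(4) = mex{0} = 1
g(5) = mex{0} = 1
g(6) = mex{0,1} = 2
g(7) = mex{0,1} = 2
g(8) = mex{0,1} = 2
g(9) = mex{0,1,2} = 3
g(10) = mex{1,2} = 0
g(11) = mex{1,2} = 0
g(12) = mex{1,2,3} = 0
g(13) = mex{0,2,3} = 1
So g(13) = 1.
Grundy values for pile B (subtraction set {2, 4, 5, 7}):
k:     0  1  2  3  4  5  6  7  8
g(k):  0  0  1  1  2  2  3  3  4
So g(8) = 4.
Pile C is a plain Nim pile of size 16, so its Grundy value is 16.
By the Sprague-Grundy theorem, the Grundy value of a sum of independent games is the XOR of the component values.
Combined value = 1 XOR 4 XOR 16 = 21.

21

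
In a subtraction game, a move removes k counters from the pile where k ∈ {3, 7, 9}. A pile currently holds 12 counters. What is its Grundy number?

Build the Grundy sequence with g(k) = mex{g(k−s) : s ∈ {3, 7, 9}, s ≤ k}:
g(0) = mex{} = 0
g(1) = mex{} = 0
g(2) = mex{} = 0
g(3) = mex{0} = 1
g(4) = mex{0} = 1
g(5) = mex{0} = 1
g(6) = mex{1} = 0
g(7) = mex{0,1} = 2
g(8) = mex{0,1} = 2
g(9) = mex{0} = 1
g(10) = mex{0,1,2} = 3
g(11) = mex{0,1,2} = 3
g(12) = mex{1} = 0
So g(12) = 0.

0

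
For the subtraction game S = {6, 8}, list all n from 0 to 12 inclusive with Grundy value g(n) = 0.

Build the Grundy sequence with g(k) = mex{g(k−s) : s ∈ {6, 8}, s ≤ k}:
g(0) = mex{} = 0
g(1) = mex{} = 0
g(2) = mex{} = 0
g(3) = mex{} = 0
g(4) = mex{} = 0
g(5) = mex{} = 0
g(6) = mex{0} = 1
g(7) = mex{0} = 1
g(8) = mex{0} = 1
g(9) = mex{0} = 1
g(10) = mex{0} = 1
g(11) = mex{0} = 1
g(12) = mex{0,1} = 2
The P-positions (g = 0) in 0..12 are 0, 1, 2, 3, 4, 5.

0, 1, 2, 3, 4, 5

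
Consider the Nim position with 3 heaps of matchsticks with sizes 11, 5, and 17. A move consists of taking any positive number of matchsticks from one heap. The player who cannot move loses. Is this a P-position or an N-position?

N-position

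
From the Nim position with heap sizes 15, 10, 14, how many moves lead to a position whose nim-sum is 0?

3

Write each in binary and XOR column by column:
  1111  (15)
  1010  (10)
  1110  (14)
  ----
  1011  (11)
The overall nim-sum is X = 11. A heap of size p has a winning move iff p XOR X < p (reduce it to p XOR X).
  15: 15 XOR 11 = 4 < 15 — winning move (to 4).
  10: 10 XOR 11 = 1 < 10 — winning move (to 1).
  14: 14 XOR 11 = 5 < 14 — winning move (to 5).
That gives 3 winning moves.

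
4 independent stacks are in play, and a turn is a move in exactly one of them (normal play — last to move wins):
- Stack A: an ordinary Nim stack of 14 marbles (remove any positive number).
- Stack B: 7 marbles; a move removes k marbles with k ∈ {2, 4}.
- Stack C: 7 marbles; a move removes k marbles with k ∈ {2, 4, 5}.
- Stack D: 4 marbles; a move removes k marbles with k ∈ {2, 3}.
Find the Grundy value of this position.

12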